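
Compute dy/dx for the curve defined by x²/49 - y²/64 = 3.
Differentiate the relation implicitly: treat y = y(x) and apply the chain rule, so every y-derivative picks up a y' = dy/dx factor.

With everything moved to the left-hand side, differentiate term by term:
  d/dx[x^2/49] = 2x/49
  d/dx[-y^2/64] = -y·y'/32
  d/dx[-3] = 0

Separating the contributions that come from x directly and those that come through y:
  without y':      2x/49
  multiplying y':  -y/32

so (2x/49) + (-y/32)·y' = 0, and therefore
  dy/dx = -(2x/49)/(-y/32) = 64x/(49y)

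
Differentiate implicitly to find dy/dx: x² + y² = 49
Differentiate both sides with respect to x, treating y as y(x). By the chain rule, any term containing y contributes a factor of y' = dy/dx when we differentiate it.

Move every term to one side and write the relation as F(x, y) = 0. Term by term,
  d/dx[x^2] = 2x
  d/dx[y^2] = 2y·y'
  d/dx[-49] = 0

The pieces without y' make up ∂F/∂x and the coefficient of y' is ∂F/∂y:
  ∂F/∂x = 2x,
  ∂F/∂y = 2y.

Since d/dx[F] = ∂F/∂x + (∂F/∂y)·y' = 0, solve for y':
  (∂F/∂y)·y' = -∂F/∂x
  dy/dx = -(∂F/∂x)/(∂F/∂y) = -(2x)/(2y) = -x/y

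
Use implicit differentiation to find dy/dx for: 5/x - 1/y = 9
Apply d/dx to both sides, remembering that y depends on x. Each occurrence of y therefore brings in a y' = dy/dx via the chain rule.

With F(x, y) equal to the left-hand side minus the right, differentiate F term by term:
  d/dx[-1/y] = y'/y^2
  d/dx[5/x] = -5/x^2
  d/dx[-9] = 0
Adding these up, d/dx[F] = 0 becomes
  (-5/x^2) + (y^(-2))·y' = 0,
so isolating y',
  dy/dx = -(-5/x^2)/(y^(-2)) = 5y^2/x^2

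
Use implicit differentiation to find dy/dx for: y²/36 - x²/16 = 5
Differentiate the relation implicitly: treat y = y(x) and apply the chain rule, so every y-derivative picks up a y' = dy/dx factor.

With everything moved to the left-hand side, differentiate term by term:
  d/dx[-x^2/16] = -x/8
  d/dx[y^2/36] = y·y'/18
  d/dx[-5] = 0

Separating the contributions that come from x directly and those that come through y:
  without y':      -x/8
  multiplying y':  y/18

so (-x/8) + (y/18)·y' = 0, and therefore
  dy/dx = -(-x/8)/(y/18) = 9x/(4y)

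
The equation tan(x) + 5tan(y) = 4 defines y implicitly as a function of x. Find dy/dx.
Differentiate the relation implicitly: treat y = y(x) and apply the chain rule, so every y-derivative picks up a y' = dy/dx factor.

With everything moved to the left-hand side, differentiate term by term:
  d/dx[tan(x)] = tan(x)^2 + 1
  d/dx[5tan(y)] = 5·y'(tan(y)^2 + 1)
  d/dx[-4] = 0

Separating the contributions that come from x directly and those that come through y:
  without y':      tan(x)^2 + 1
  multiplying y':  5tan(y)^2 + 5

so (tan(x)^2 + 1) + (5tan(y)^2 + 5)·y' = 0, and therefore
  dy/dx = -(tan(x)^2 + 1)/(5tan(y)^2 + 5) = -cos(y)^2/(5cos(x)^2)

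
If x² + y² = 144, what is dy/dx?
Apply d/dx to both sides, remembering that y depends on x. Each occurrence of y therefore brings in a y' = dy/dx via the chain rule.

With F(x, y) equal to the left-hand side minus the right, differentiate F term by term:
  d/dx[x^2] = 2x
  d/dx[y^2] = 2y·y'
  d/dx[-144] = 0
Adding these up, d/dx[F] = 0 becomes
  (2x) + (2y)·y' = 0,
so isolating y',
  dy/dx = -(2x)/(2y) = -x/y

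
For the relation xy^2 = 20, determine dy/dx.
Take d/dx of both sides. Since y is implicitly a function of x, the chain rule attaches a y' = dy/dx factor whenever we differentiate through y.

Set F(x, y) = (left side) − (right side), so the curve is F = 0. Differentiating each term of F:
  d/dx[xy^2] = 2xy·y' + y^2
  d/dx[-20] = 0

Collecting, the y'-free part is the partial derivative in x and the y' coefficient is the partial derivative in y:
  ∂F/∂x = y^2
  ∂F/∂y = 2xy

so d/dx[F(x, y(x))] = ∂F/∂x + (∂F/∂y)·y' = 0. Rearranging,
  dy/dx = -(∂F/∂x)/(∂F/∂y) = -(y^2)/(2xy) = -y/(2x)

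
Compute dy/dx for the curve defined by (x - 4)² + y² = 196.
Differentiate the relation implicitly: treat y = y(x) and apply the chain rule, so every y-derivative picks up a y' = dy/dx factor.

With everything moved to the left-hand side, differentiate term by term:
  d/dx[y^2] = 2y·y'
  d/dx[(x - 4)^2] = 2x - 8
  d/dx[-196] = 0

Separating the contributions that come from x directly and those that come through y:
  without y':      2x - 8
  multiplying y':  2y

so (2x - 8) + (2y)·y' = 0, and therefore
  dy/dx = -(2x - 8)/(2y) = (4 - x)/y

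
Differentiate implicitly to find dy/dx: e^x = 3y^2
Apply d/dx to both sides, remembering that y depends on x. Each occurrence of y therefore brings in a y' = dy/dx via the chain rule.

With F(x, y) equal to the left-hand side minus the right, differentiate F term by term:
  d/dx[-3y^2] = -6y·y'
  d/dx[e^(x)] = e^(x)
Adding these up, d/dx[F] = 0 becomes
  (e^(x)) + (-6y)·y' = 0,
so isolating y',
  dy/dx = -(e^(x))/(-6y) = e^(x)/(6y)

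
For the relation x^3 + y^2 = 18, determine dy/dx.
Differentiate the relation implicitly: treat y = y(x) and apply the chain rule, so every y-derivative picks up a y' = dy/dx factor.

With everything moved to the left-hand side, differentiate term by term:
  d/dx[x^3] = 3x^2
  d/dx[y^2] = 2y·y'
  d/dx[-18] = 0

Separating the contributions that come from x directly and those that come through y:
  without y':      3x^2
  multiplying y':  2y

so (3x^2) + (2y)·y' = 0, and therefore
  dy/dx = -(3x^2)/(2y) = -3x^2/(2y)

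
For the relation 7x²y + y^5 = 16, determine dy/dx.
Differentiate the relation implicitly: treat y = y(x) and apply the chain rule, so every y-derivative picks up a y' = dy/dx factor.

With everything moved to the left-hand side, differentiate term by term:
  d/dx[7x^2y] = 7x^2·y' + 14xy
  d/dx[y^5] = 5y^4·y'
  d/dx[-16] = 0

Separating the contributions that come from x directly and those that come through y:
  without y':      14xy
  multiplying y':  7x^2 + 5y^4

so (14xy) + (7x^2 + 5y^4)·y' = 0, and therefore
  dy/dx = -(14xy)/(7x^2 + 5y^4) = -14xy/(7x^2 + 5y^4)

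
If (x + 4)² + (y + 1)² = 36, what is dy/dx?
Apply d/dx to both sides, remembering that y depends on x. Each occurrence of y therefore brings in a y' = dy/dx via the chain rule.

With F(x, y) equal to the left-hand side minus the right, differentiate F term by term:
  d/dx[(x + 4)^2] = 2x + 8
  d/dx[(y + 1)^2] = 2·y'(y + 1)
  d/dx[-36] = 0
Adding these up, d/dx[F] = 0 becomes
  (2x + 8) + (2y + 2)·y' = 0,
so isolating y',
  dy/dx = -(2x + 8)/(2y + 2) = (-x - 4)/(y + 1)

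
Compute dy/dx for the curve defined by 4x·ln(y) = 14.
Differentiate both sides with respect to x, treating y as y(x). By the chain rule, any term containing y contributes a factor of y' = dy/dx when we differentiate it.

Move every term to one side and write the relation as F(x, y) = 0. Term by term,
  d/dx[4x·ln(y)] = 4x·y'/y + 4ln(y)
  d/dx[-14] = 0

The pieces without y' make up ∂F/∂x and the coefficient of y' is ∂F/∂y:
  ∂F/∂x = 4ln(y),
  ∂F/∂y = 4x/y.

Since d/dx[F] = ∂F/∂x + (∂F/∂y)·y' = 0, solve for y':
  (∂F/∂y)·y' = -∂F/∂x
  dy/dx = -(∂F/∂x)/(∂F/∂y) = -(4ln(y))/(4x/y) = -y·ln(y)/x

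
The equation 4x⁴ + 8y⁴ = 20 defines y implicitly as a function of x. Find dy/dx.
Take d/dx of both sides. Since y is implicitly a function of x, the chain rule attaches a y' = dy/dx factor whenever we differentiate through y.

Set F(x, y) = (left side) − (right side), so the curve is F = 0. Differentiating each term of F:
  d/dx[4x^4] = 16x^3
  d/dx[8y^4] = 32y^3·y'
  d/dx[-20] = 0

Collecting, the y'-free part is the partial derivative in x and the y' coefficient is the partial derivative in y:
  ∂F/∂x = 16x^3
  ∂F/∂y = 32y^3

so d/dx[F(x, y(x))] = ∂F/∂x + (∂F/∂y)·y' = 0. Rearranging,
  dy/dx = -(∂F/∂x)/(∂F/∂y) = -(16x^3)/(32y^3) = -x^3/(2y^3)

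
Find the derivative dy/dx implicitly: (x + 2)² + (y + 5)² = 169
Differentiate the relation implicitly: treat y = y(x) and apply the chain rule, so every y-derivative picks up a y' = dy/dx factor.

With everything moved to the left-hand side, differentiate term by term:
  d/dx[(x + 2)^2] = 2x + 4
  d/dx[(y + 5)^2] = 2·y'(y + 5)
  d/dx[-169] = 0

Separating the contributions that come from x directly and those that come through y:
  without y':      2x + 4
  multiplying y':  2y + 10

so (2x + 4) + (2y + 10)·y' = 0, and therefore
  dy/dx = -(2x + 4)/(2y + 10) = (-x - 2)/(y + 5)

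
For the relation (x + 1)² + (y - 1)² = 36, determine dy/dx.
Apply d/dx to both sides, remembering that y depends on x. Each occurrence of y therefore brings in a y' = dy/dx via the chain rule.

With F(x, y) equal to the left-hand side minus the right, differentiate F term by term:
  d/dx[(x + 1)^2] = 2x + 2
  d/dx[(y - 1)^2] = 2·y'(y - 1)
  d/dx[-36] = 0
Adding these up, d/dx[F] = 0 becomes
  (2x + 2) + (2y - 2)·y' = 0,
so isolating y',
  dy/dx = -(2x + 2)/(2y - 2) = (-x - 1)/(y - 1)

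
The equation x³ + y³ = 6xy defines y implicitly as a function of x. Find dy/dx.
Differentiate the relation implicitly: treat y = y(x) and apply the chain rule, so every y-derivative picks up a y' = dy/dx factor.

With everything moved to the left-hand side, differentiate term by term:
  d/dx[x^3] = 3x^2
  d/dx[-6xy] = -6x·y' - 6y
  d/dx[y^3] = 3y^2·y'

Separating the contributions that come from x directly and those that come through y:
  without y':      3x^2 - 6y
  multiplying y':  -6x + 3y^2

so (3x^2 - 6y) + (-6x + 3y^2)·y' = 0, and therefore
  dy/dx = -(3x^2 - 6y)/(-6x + 3y^2) = (x^2 - 2y)/(2x - y^2)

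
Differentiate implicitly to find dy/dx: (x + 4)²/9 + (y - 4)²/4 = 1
Differentiate the relation implicitly: treat y = y(x) and apply the chain rule, so every y-derivative picks up a y' = dy/dx factor.

With everything moved to the left-hand side, differentiate term by term:
  d/dx[(x + 4)^2/9] = 2x/9 + 8/9
  d/dx[(y - 4)^2/4] = y'(y - 4)/2
  d/dx[-1] = 0

Separating the contributions that come from x directly and those that come through y:
  without y':      2x/9 + 8/9
  multiplying y':  y/2 - 2

so (2x/9 + 8/9) + (y/2 - 2)·y' = 0, and therefore
  dy/dx = -(2x/9 + 8/9)/(y/2 - 2)
        = -(2(x + 4)/9)/((y - 4)/2) = 4(-x - 4)/(9(y - 4))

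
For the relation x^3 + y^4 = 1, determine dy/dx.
Differentiate both sides with respect to x, treating y as y(x). By the chain rule, any term containing y contributes a factor of y' = dy/dx when we differentiate it.

Move every term to one side and write the relation as F(x, y) = 0. Term by term,
  d/dx[x^3] = 3x^2
  d/dx[y^4] = 4y^3·y'
  d/dx[-1] = 0

The pieces without y' make up ∂F/∂x and the coefficient of y' is ∂F/∂y:
  ∂F/∂x = 3x^2,
  ∂F/∂y = 4y^3.

Since d/dx[F] = ∂F/∂x + (∂F/∂y)·y' = 0, solve for y':
  (∂F/∂y)·y' = -∂F/∂x
  dy/dx = -(∂F/∂x)/(∂F/∂y) = -(3x^2)/(4y^3) = -3x^2/(4y^3)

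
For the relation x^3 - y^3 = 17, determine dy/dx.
Apply d/dx to both sides, remembering that y depends on x. Each occurrence of y therefore brings in a y' = dy/dx via the chain rule.

With F(x, y) equal to the left-hand side minus the right, differentiate F term by term:
  d/dx[x^3] = 3x^2
  d/dx[-y^3] = -3y^2·y'
  d/dx[-17] = 0
Adding these up, d/dx[F] = 0 becomes
  (3x^2) + (-3y^2)·y' = 0,
so isolating y',
  dy/dx = -(3x^2)/(-3y^2) = x^2/y^2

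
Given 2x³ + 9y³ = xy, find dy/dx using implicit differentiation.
Take d/dx of both sides. Since y is implicitly a function of x, the chain rule attaches a y' = dy/dx factor whenever we differentiate through y.

Set F(x, y) = (left side) − (right side), so the curve is F = 0. Differentiating each term of F:
  d/dx[2x^3] = 6x^2
  d/dx[-xy] = -x·y' - y
  d/dx[9y^3] = 27y^2·y'

Collecting, the y'-free part is the partial derivative in x and the y' coefficient is the partial derivative in y:
  ∂F/∂x = 6x^2 - y
  ∂F/∂y = -x + 27y^2

so d/dx[F(x, y(x))] = ∂F/∂x + (∂F/∂y)·y' = 0. Rearranging,
  dy/dx = -(∂F/∂x)/(∂F/∂y) = -(6x^2 - y)/(-x + 27y^2) = (6x^2 - y)/(x - 27y^2)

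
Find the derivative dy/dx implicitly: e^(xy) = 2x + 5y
Apply d/dx to both sides, remembering that y depends on x. Each occurrence of y therefore brings in a y' = dy/dx via the chain rule.

With F(x, y) equal to the left-hand side minus the right, differentiate F term by term:
  d/dx[-2x] = -2
  d/dx[-5y] = -5·y'
  d/dx[e^(xy)] = (x·y' + y)·e^(xy)
Adding these up, d/dx[F] = 0 becomes
  (y·e^(xy) - 2) + (x·e^(xy) - 5)·y' = 0,
so isolating y',
  dy/dx = -(y·e^(xy) - 2)/(x·e^(xy) - 5) = (-y·e^(xy) + 2)/(x·e^(xy) - 5)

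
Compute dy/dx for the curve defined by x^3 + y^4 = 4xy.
Differentiate both sides with respect to x, treating y as y(x). By the chain rule, any term containing y contributes a factor of y' = dy/dx when we differentiate it.

Move every term to one side and write the relation as F(x, y) = 0. Term by term,
  d/dx[x^3] = 3x^2
  d/dx[-4xy] = -4x·y' - 4y
  d/dx[y^4] = 4y^3·y'

The pieces without y' make up ∂F/∂x and the coefficient of y' is ∂F/∂y:
  ∂F/∂x = 3x^2 - 4y,
  ∂F/∂y = -4x + 4y^3.

Since d/dx[F] = ∂F/∂x + (∂F/∂y)·y' = 0, solve for y':
  (∂F/∂y)·y' = -∂F/∂x
  dy/dx = -(∂F/∂x)/(∂F/∂y) = -(3x^2 - 4y)/(-4x + 4y^3) = (3x^2/4 - y)/(x - y^3)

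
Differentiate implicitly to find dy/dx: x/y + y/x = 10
Differentiate the relation implicitly: treat y = y(x) and apply the chain rule, so every y-derivative picks up a y' = dy/dx factor.

With everything moved to the left-hand side, differentiate term by term:
  d/dx[x/y] = -x·y'/y^2 + 1/y
  d/dx[y/x] = y'/x - y/x^2
  d/dx[-10] = 0

Separating the contributions that come from x directly and those that come through y:
  without y':      1/y - y/x^2
  multiplying y':  -x/y^2 + 1/x

so (1/y - y/x^2) + (-x/y^2 + 1/x)·y' = 0, and therefore
  dy/dx = -(1/y - y/x^2)/(-x/y^2 + 1/x)
        = -((x - y)(x + y)/(x^2y))/(-(x - y)(x + y)/(xy^2)) = y/x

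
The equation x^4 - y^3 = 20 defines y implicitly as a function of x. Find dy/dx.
Take d/dx of both sides. Since y is implicitly a function of x, the chain rule attaches a y' = dy/dx factor whenever we differentiate through y.

Set F(x, y) = (left side) − (right side), so the curve is F = 0. Differentiating each term of F:
  d/dx[x^4] = 4x^3
  d/dx[-y^3] = -3y^2·y'
  d/dx[-20] = 0

Collecting, the y'-free part is the partial derivative in x and the y' coefficient is the partial derivative in y:
  ∂F/∂x = 4x^3
  ∂F/∂y = -3y^2

so d/dx[F(x, y(x))] = ∂F/∂x + (∂F/∂y)·y' = 0. Rearranging,
  dy/dx = -(∂F/∂x)/(∂F/∂y) = -(4x^3)/(-3y^2) = 4x^3/(3y^2)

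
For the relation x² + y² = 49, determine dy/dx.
Differentiate both sides with respect to x, treating y as y(x). By the chain rule, any term containing y contributes a factor of y' = dy/dx when we differentiate it.

Move every term to one side and write the relation as F(x, y) = 0. Term by term,
  d/dx[x^2] = 2x
  d/dx[y^2] = 2y·y'
  d/dx[-49] = 0

The pieces without y' make up ∂F/∂x and the coefficient of y' is ∂F/∂y:
  ∂F/∂x = 2x,
  ∂F/∂y = 2y.

Since d/dx[F] = ∂F/∂x + (∂F/∂y)·y' = 0, solve for y':
  (∂F/∂y)·y' = -∂F/∂x
  dy/dx = -(∂F/∂x)/(∂F/∂y) = -(2x)/(2y) = -x/y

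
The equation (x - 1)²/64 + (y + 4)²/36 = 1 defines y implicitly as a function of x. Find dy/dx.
Differentiate the relation implicitly: treat y = y(x) and apply the chain rule, so every y-derivative picks up a y' = dy/dx factor.

With everything moved to the left-hand side, differentiate term by term:
  d/dx[(x - 1)^2/64] = x/32 - 1/32
  d/dx[(y + 4)^2/36] = y'(y + 4)/18
  d/dx[-1] = 0

Separating the contributions that come from x directly and those that come through y:
  without y':      x/32 - 1/32
  multiplying y':  y/18 + 2/9

so (x/32 - 1/32) + (y/18 + 2/9)·y' = 0, and therefore
  dy/dx = -(x/32 - 1/32)/(y/18 + 2/9)
        = -((x - 1)/32)/((y + 4)/18) = 9(1 - x)/(16(y + 4))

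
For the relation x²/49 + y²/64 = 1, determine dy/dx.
Apply d/dx to both sides, remembering that y depends on x. Each occurrence of y therefore brings in a y' = dy/dx via the chain rule.

With F(x, y) equal to the left-hand side minus the right, differentiate F term by term:
  d/dx[x^2/49] = 2x/49
  d/dx[y^2/64] = y·y'/32
  d/dx[-1] = 0
Adding these up, d/dx[F] = 0 becomes
  (2x/49) + (y/32)·y' = 0,
so isolating y',
  dy/dx = -(2x/49)/(y/32) = -64x/(49y)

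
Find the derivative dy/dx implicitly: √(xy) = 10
Take d/dx of both sides. Since y is implicitly a function of x, the chain rule attaches a y' = dy/dx factor whenever we differentiate through y.

Set F(x, y) = (left side) − (right side), so the curve is F = 0. Differentiating each term of F:
  d/dx[√(xy)] = √(xy)(x·y'/2 + y/2)/(xy)
  d/dx[-10] = 0

Collecting, the y'-free part is the partial derivative in x and the y' coefficient is the partial derivative in y:
  ∂F/∂x = √(xy)/(2x)
  ∂F/∂y = √(xy)/(2y)

so d/dx[F(x, y(x))] = ∂F/∂x + (∂F/∂y)·y' = 0. Rearranging,
  dy/dx = -(∂F/∂x)/(∂F/∂y) = -(√(xy)/(2x))/(√(xy)/(2y)) = -y/x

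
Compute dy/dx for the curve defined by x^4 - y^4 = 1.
Differentiate both sides with respect to x, treating y as y(x). By the chain rule, any term containing y contributes a factor of y' = dy/dx when we differentiate it.

Move every term to one side and write the relation as F(x, y) = 0. Term by term,
  d/dx[x^4] = 4x^3
  d/dx[-y^4] = -4y^3·y'
  d/dx[-1] = 0

The pieces without y' make up ∂F/∂x and the coefficient of y' is ∂F/∂y:
  ∂F/∂x = 4x^3,
  ∂F/∂y = -4y^3.

Since d/dx[F] = ∂F/∂x + (∂F/∂y)·y' = 0, solve for y':
  (∂F/∂y)·y' = -∂F/∂x
  dy/dx = -(∂F/∂x)/(∂F/∂y) = -(4x^3)/(-4y^3) = x^3/y^3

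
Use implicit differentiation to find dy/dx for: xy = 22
Apply d/dx to both sides, remembering that y depends on x. Each occurrence of y therefore brings in a y' = dy/dx via the chain rule.

With F(x, y) equal to the left-hand side minus the right, differentiate F term by term:
  d/dx[xy] = x·y' + y
  d/dx[-22] = 0
Adding these up, d/dx[F] = 0 becomes
  (y) + (x)·y' = 0,
so isolating y',
  dy/dx = -(y)/(x) = -y/x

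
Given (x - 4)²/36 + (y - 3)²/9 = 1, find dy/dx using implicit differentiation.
Differentiate the relation implicitly: treat y = y(x) and apply the chain rule, so every y-derivative picks up a y' = dy/dx factor.

With everything moved to the left-hand side, differentiate term by term:
  d/dx[(x - 4)^2/36] = x/18 - 2/9
  d/dx[(y - 3)^2/9] = 2·y'(y - 3)/9
  d/dx[-1] = 0

Separating the contributions that come from x directly and those that come through y:
  without y':      x/18 - 2/9
  multiplying y':  2y/9 - 2/3

so (x/18 - 2/9) + (2y/9 - 2/3)·y' = 0, and therefore
  dy/dx = -(x/18 - 2/9)/(2y/9 - 2/3)
        = -((x - 4)/18)/(2(y - 3)/9) = (4 - x)/(4(y - 3))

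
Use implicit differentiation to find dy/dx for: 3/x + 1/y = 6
Differentiate both sides with respect to x, treating y as y(x). By the chain rule, any term containing y contributes a factor of y' = dy/dx when we differentiate it.

Move every term to one side and write the relation as F(x, y) = 0. Term by term,
  d/dx[1/y] = -y'/y^2
  d/dx[3/x] = -3/x^2
  d/dx[-6] = 0

The pieces without y' make up ∂F/∂x and the coefficient of y' is ∂F/∂y:
  ∂F/∂x = -3/x^2,
  ∂F/∂y = -1/y^2.

Since d/dx[F] = ∂F/∂x + (∂F/∂y)·y' = 0, solve for y':
  (∂F/∂y)·y' = -∂F/∂x
  dy/dx = -(∂F/∂x)/(∂F/∂y) = -(-3/x^2)/(-1/y^2) = -3y^2/x^2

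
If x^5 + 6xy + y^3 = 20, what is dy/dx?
Differentiate the relation implicitly: treat y = y(x) and apply the chain rule, so every y-derivative picks up a y' = dy/dx factor.

With everything moved to the left-hand side, differentiate term by term:
  d/dx[x^5] = 5x^4
  d/dx[6xy] = 6x·y' + 6y
  d/dx[y^3] = 3y^2·y'
  d/dx[-20] = 0

Separating the contributions that come from x directly and those that come through y:
  without y':      5x^4 + 6y
  multiplying y':  6x + 3y^2

so (5x^4 + 6y) + (6x + 3y^2)·y' = 0, and therefore
  dy/dx = -(5x^4 + 6y)/(6x + 3y^2) = (-5x^4 - 6y)/(3(2x + y^2))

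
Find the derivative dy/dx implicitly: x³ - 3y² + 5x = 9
Differentiate both sides with respect to x, treating y as y(x). By the chain rule, any term containing y contributes a factor of y' = dy/dx when we differentiate it.

Move every term to one side and write the relation as F(x, y) = 0. Term by term,
  d/dx[x^3] = 3x^2
  d/dx[5x] = 5
  d/dx[-3y^2] = -6y·y'
  d/dx[-9] = 0

The pieces without y' make up ∂F/∂x and the coefficient of y' is ∂F/∂y:
  ∂F/∂x = 3x^2 + 5,
  ∂F/∂y = -6y.

Since d/dx[F] = ∂F/∂x + (∂F/∂y)·y' = 0, solve for y':
  (∂F/∂y)·y' = -∂F/∂x
  dy/dx = -(∂F/∂x)/(∂F/∂y) = -(3x^2 + 5)/(-6y) = (3x^2 + 5)/(6y)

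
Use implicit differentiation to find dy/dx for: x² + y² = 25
Take d/dx of both sides. Since y is implicitly a function of x, the chain rule attaches a y' = dy/dx factor whenever we differentiate through y.

Set F(x, y) = (left side) − (right side), so the curve is F = 0. Differentiating each term of F:
  d/dx[x^2] = 2x
  d/dx[y^2] = 2y·y'
  d/dx[-25] = 0

Collecting, the y'-free part is the partial derivative in x and the y' coefficient is the partial derivative in y:
  ∂F/∂x = 2x
  ∂F/∂y = 2y

so d/dx[F(x, y(x))] = ∂F/∂x + (∂F/∂y)·y' = 0. Rearranging,
  dy/dx = -(∂F/∂x)/(∂F/∂y) = -(2x)/(2y) = -x/y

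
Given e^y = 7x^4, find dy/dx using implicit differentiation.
Differentiate the relation implicitly: treat y = y(x) and apply the chain rule, so every y-derivative picks up a y' = dy/dx factor.

With everything moved to the left-hand side, differentiate term by term:
  d/dx[-7x^4] = -28x^3
  d/dx[e^(y)] = y'·e^(y)

Separating the contributions that come from x directly and those that come through y:
  without y':      -28x^3
  multiplying y':  e^(y)

so (-28x^3) + (e^(y))·y' = 0, and therefore
  dy/dx = -(-28x^3)/(e^(y)) = 28x^3e^(-y)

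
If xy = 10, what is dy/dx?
Take d/dx of both sides. Since y is implicitly a function of x, the chain rule attaches a y' = dy/dx factor whenever we differentiate through y.

Set F(x, y) = (left side) − (right side), so the curve is F = 0. Differentiating each term of F:
  d/dx[xy] = x·y' + y
  d/dx[-10] = 0

Collecting, the y'-free part is the partial derivative in x and the y' coefficient is the partial derivative in y:
  ∂F/∂x = y
  ∂F/∂y = x

so d/dx[F(x, y(x))] = ∂F/∂x + (∂F/∂y)·y' = 0. Rearranging,
  dy/dx = -(∂F/∂x)/(∂F/∂y) = -(y)/(x) = -y/x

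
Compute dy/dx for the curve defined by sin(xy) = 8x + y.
Differentiate the relation implicitly: treat y = y(x) and apply the chain rule, so every y-derivative picks up a y' = dy/dx factor.

With everything moved to the left-hand side, differentiate term by term:
  d/dx[-8x] = -8
  d/dx[-y] = -y'
  d/dx[sin(xy)] = (x·y' + y)·cos(xy)

Separating the contributions that come from x directly and those that come through y:
  without y':      y·cos(xy) - 8
  multiplying y':  x·cos(xy) - 1

so (y·cos(xy) - 8) + (x·cos(xy) - 1)·y' = 0, and therefore
  dy/dx = -(y·cos(xy) - 8)/(x·cos(xy) - 1) = (-y·cos(xy) + 8)/(x·cos(xy) - 1)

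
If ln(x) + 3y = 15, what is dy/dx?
Differentiate both sides with respect to x, treating y as y(x). By the chain rule, any term containing y contributes a factor of y' = dy/dx when we differentiate it.

Move every term to one side and write the relation as F(x, y) = 0. Term by term,
  d/dx[3y] = 3·y'
  d/dx[ln(x)] = 1/x
  d/dx[-15] = 0

The pieces without y' make up ∂F/∂x and the coefficient of y' is ∂F/∂y:
  ∂F/∂x = 1/x,
  ∂F/∂y = 3.

Since d/dx[F] = ∂F/∂x + (∂F/∂y)·y' = 0, solve for y':
  (∂F/∂y)·y' = -∂F/∂x
  dy/dx = -(∂F/∂x)/(∂F/∂y) = -(1/x)/(3) = -1/(3x)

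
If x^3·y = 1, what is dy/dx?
Apply d/dx to both sides, remembering that y depends on x. Each occurrence of y therefore brings in a y' = dy/dx via the chain rule.

With F(x, y) equal to the left-hand side minus the right, differentiate F term by term:
  d/dx[x^3y] = x^3·y' + 3x^2y
  d/dx[-1] = 0
Adding these up, d/dx[F] = 0 becomes
  (3x^2y) + (x^3)·y' = 0,
so isolating y',
  dy/dx = -(3x^2y)/(x^3) = -3y/x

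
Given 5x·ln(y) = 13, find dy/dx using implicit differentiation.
Differentiate the relation implicitly: treat y = y(x) and apply the chain rule, so every y-derivative picks up a y' = dy/dx factor.

With everything moved to the left-hand side, differentiate term by term:
  d/dx[5x·ln(y)] = 5x·y'/y + 5ln(y)
  d/dx[-13] = 0

Separating the contributions that come from x directly and those that come through y:
  without y':      5ln(y)
  multiplying y':  5x/y

so (5ln(y)) + (5x/y)·y' = 0, and therefore
  dy/dx = -(5ln(y))/(5x/y) = -y·ln(y)/x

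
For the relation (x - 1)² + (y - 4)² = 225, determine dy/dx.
Differentiate both sides with respect to x, treating y as y(x). By the chain rule, any term containing y contributes a factor of y' = dy/dx when we differentiate it.

Move every term to one side and write the relation as F(x, y) = 0. Term by term,
  d/dx[(x - 1)^2] = 2x - 2
  d/dx[(y - 4)^2] = 2·y'(y - 4)
  d/dx[-225] = 0

The pieces without y' make up ∂F/∂x and the coefficient of y' is ∂F/∂y:
  ∂F/∂x = 2x - 2,
  ∂F/∂y = 2y - 8.

Since d/dx[F] = ∂F/∂x + (∂F/∂y)·y' = 0, solve for y':
  (∂F/∂y)·y' = -∂F/∂x
  dy/dx = -(∂F/∂x)/(∂F/∂y) = -(2x - 2)/(2y - 8) = (1 - x)/(y - 4)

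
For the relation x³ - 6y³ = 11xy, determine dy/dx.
Differentiate both sides with respect to x, treating y as y(x). By the chain rule, any term containing y contributes a factor of y' = dy/dx when we differentiate it.

Move every term to one side and write the relation as F(x, y) = 0. Term by term,
  d/dx[x^3] = 3x^2
  d/dx[-11xy] = -11x·y' - 11y
  d/dx[-6y^3] = -18y^2·y'

The pieces without y' make up ∂F/∂x and the coefficient of y' is ∂F/∂y:
  ∂F/∂x = 3x^2 - 11y,
  ∂F/∂y = -11x - 18y^2.

Since d/dx[F] = ∂F/∂x + (∂F/∂y)·y' = 0, solve for y':
  (∂F/∂y)·y' = -∂F/∂x
  dy/dx = -(∂F/∂x)/(∂F/∂y) = -(3x^2 - 11y)/(-11x - 18y^2) = (3x^2 - 11y)/(11x + 18y^2)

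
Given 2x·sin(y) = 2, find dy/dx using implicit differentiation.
Take d/dx of both sides. Since y is implicitly a function of x, the chain rule attaches a y' = dy/dx factor whenever we differentiate through y.

Set F(x, y) = (left side) − (right side), so the curve is F = 0. Differentiating each term of F:
  d/dx[2x·sin(y)] = 2x·y'·cos(y) + 2sin(y)
  d/dx[-2] = 0

Collecting, the y'-free part is the partial derivative in x and the y' coefficient is the partial derivative in y:
  ∂F/∂x = 2sin(y)
  ∂F/∂y = 2x·cos(y)

so d/dx[F(x, y(x))] = ∂F/∂x + (∂F/∂y)·y' = 0. Rearranging,
  dy/dx = -(∂F/∂x)/(∂F/∂y) = -(2sin(y))/(2x·cos(y)) = -tan(y)/x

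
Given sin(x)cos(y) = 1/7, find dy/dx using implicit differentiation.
Apply d/dx to both sides, remembering that y depends on x. Each occurrence of y therefore brings in a y' = dy/dx via the chain rule.

With F(x, y) equal to the left-hand side minus the right, differentiate F term by term:
  d/dx[sin(x)·cos(y)] = -y'·sin(x)·sin(y) + cos(x)·cos(y)
  d/dx[-1/7] = 0
Adding these up, d/dx[F] = 0 becomes
  (cos(x)·cos(y)) + (-sin(x)·sin(y))·y' = 0,
so isolating y',
  dy/dx = -(cos(x)·cos(y))/(-sin(x)·sin(y)) = 1/(tan(x)·tan(y))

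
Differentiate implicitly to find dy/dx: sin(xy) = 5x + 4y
Take d/dx of both sides. Since y is implicitly a function of x, the chain rule attaches a y' = dy/dx factor whenever we differentiate through y.

Set F(x, y) = (left side) − (right side), so the curve is F = 0. Differentiating each term of F:
  d/dx[-5x] = -5
  d/dx[-4y] = -4·y'
  d/dx[sin(xy)] = (x·y' + y)·cos(xy)

Collecting, the y'-free part is the partial derivative in x and the y' coefficient is the partial derivative in y:
  ∂F/∂x = y·cos(xy) - 5
  ∂F/∂y = x·cos(xy) - 4

so d/dx[F(x, y(x))] = ∂F/∂x + (∂F/∂y)·y' = 0. Rearranging,
  dy/dx = -(∂F/∂x)/(∂F/∂y) = -(y·cos(xy) - 5)/(x·cos(xy) - 4) = (-y·cos(xy) + 5)/(x·cos(xy) - 4)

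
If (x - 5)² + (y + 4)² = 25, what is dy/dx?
Apply d/dx to both sides, remembering that y depends on x. Each occurrence of y therefore brings in a y' = dy/dx via the chain rule.

With F(x, y) equal to the left-hand side minus the right, differentiate F term by term:
  d/dx[(x - 5)^2] = 2x - 10
  d/dx[(y + 4)^2] = 2·y'(y + 4)
  d/dx[-25] = 0
Adding these up, d/dx[F] = 0 becomes
  (2x - 10) + (2y + 8)·y' = 0,
so isolating y',
  dy/dx = -(2x - 10)/(2y + 8) = (5 - x)/(y + 4)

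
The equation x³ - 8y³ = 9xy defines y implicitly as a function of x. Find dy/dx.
Differentiate both sides with respect to x, treating y as y(x). By the chain rule, any term containing y contributes a factor of y' = dy/dx when we differentiate it.

Move every term to one side and write the relation as F(x, y) = 0. Term by term,
  d/dx[x^3] = 3x^2
  d/dx[-9xy] = -9x·y' - 9y
  d/dx[-8y^3] = -24y^2·y'

The pieces without y' make up ∂F/∂x and the coefficient of y' is ∂F/∂y:
  ∂F/∂x = 3x^2 - 9y,
  ∂F/∂y = -9x - 24y^2.

Since d/dx[F] = ∂F/∂x + (∂F/∂y)·y' = 0, solve for y':
  (∂F/∂y)·y' = -∂F/∂x
  dy/dx = -(∂F/∂x)/(∂F/∂y) = -(3x^2 - 9y)/(-9x - 24y^2) = (x^2 - 3y)/(3x + 8y^2)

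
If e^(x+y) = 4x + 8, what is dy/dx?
Differentiate the relation implicitly: treat y = y(x) and apply the chain rule, so every y-derivative picks up a y' = dy/dx factor.

With everything moved to the left-hand side, differentiate term by term:
  d/dx[-4x] = -4
  d/dx[e^(x + y)] = (y' + 1)·e^(x + y)
  d/dx[-8] = 0

Separating the contributions that come from x directly and those that come through y:
  without y':      e^(x + y) - 4
  multiplying y':  e^(x + y)

so (e^(x + y) - 4) + (e^(x + y))·y' = 0, and therefore
  dy/dx = -(e^(x + y) - 4)/(e^(x + y)) = 4e^(-x - y) - 1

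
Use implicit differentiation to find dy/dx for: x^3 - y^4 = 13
Differentiate both sides with respect to x, treating y as y(x). By the chain rule, any term containing y contributes a factor of y' = dy/dx when we differentiate it.

Move every term to one side and write the relation as F(x, y) = 0. Term by term,
  d/dx[x^3] = 3x^2
  d/dx[-y^4] = -4y^3·y'
  d/dx[-13] = 0

The pieces without y' make up ∂F/∂x and the coefficient of y' is ∂F/∂y:
  ∂F/∂x = 3x^2,
  ∂F/∂y = -4y^3.

Since d/dx[F] = ∂F/∂x + (∂F/∂y)·y' = 0, solve for y':
  (∂F/∂y)·y' = -∂F/∂x
  dy/dx = -(∂F/∂x)/(∂F/∂y) = -(3x^2)/(-4y^3) = 3x^2/(4y^3)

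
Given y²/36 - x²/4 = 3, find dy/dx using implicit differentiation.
Differentiate the relation implicitly: treat y = y(x) and apply the chain rule, so every y-derivative picks up a y' = dy/dx factor.

With everything moved to the left-hand side, differentiate term by term:
  d/dx[-x^2/4] = -x/2
  d/dx[y^2/36] = y·y'/18
  d/dx[-3] = 0

Separating the contributions that come from x directly and those that come through y:
  without y':      -x/2
  multiplying y':  y/18

so (-x/2) + (y/18)·y' = 0, and therefore
  dy/dx = -(-x/2)/(y/18) = 9x/y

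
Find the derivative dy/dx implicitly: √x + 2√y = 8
Differentiate the relation implicitly: treat y = y(x) and apply the chain rule, so every y-derivative picks up a y' = dy/dx factor.

With everything moved to the left-hand side, differentiate term by term:
  d/dx[√(x)] = 1/(2√(x))
  d/dx[2√(y)] = y'/√(y)
  d/dx[-8] = 0

Separating the contributions that come from x directly and those that come through y:
  without y':      1/(2√(x))
  multiplying y':  1/√(y)

so (1/(2√(x))) + (1/√(y))·y' = 0, and therefore
  dy/dx = -(1/(2√(x)))/(1/√(y)) = -√(y)/(2√(x))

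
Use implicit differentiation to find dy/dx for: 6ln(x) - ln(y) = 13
Differentiate both sides with respect to x, treating y as y(x). By the chain rule, any term containing y contributes a factor of y' = dy/dx when we differentiate it.

Move every term to one side and write the relation as F(x, y) = 0. Term by term,
  d/dx[6ln(x)] = 6/x
  d/dx[-ln(y)] = -y'/y
  d/dx[-13] = 0

The pieces without y' make up ∂F/∂x and the coefficient of y' is ∂F/∂y:
  ∂F/∂x = 6/x,
  ∂F/∂y = -1/y.

Since d/dx[F] = ∂F/∂x + (∂F/∂y)·y' = 0, solve for y':
  (∂F/∂y)·y' = -∂F/∂x
  dy/dx = -(∂F/∂x)/(∂F/∂y) = -(6/x)/(-1/y) = 6y/x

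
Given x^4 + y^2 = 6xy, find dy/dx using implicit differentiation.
Take d/dx of both sides. Since y is implicitly a function of x, the chain rule attaches a y' = dy/dx factor whenever we differentiate through y.

Set F(x, y) = (left side) − (right side), so the curve is F = 0. Differentiating each term of F:
  d/dx[x^4] = 4x^3
  d/dx[-6xy] = -6x·y' - 6y
  d/dx[y^2] = 2y·y'

Collecting, the y'-free part is the partial derivative in x and the y' coefficient is the partial derivative in y:
  ∂F/∂x = 4x^3 - 6y
  ∂F/∂y = -6x + 2y

so d/dx[F(x, y(x))] = ∂F/∂x + (∂F/∂y)·y' = 0. Rearranging,
  dy/dx = -(∂F/∂x)/(∂F/∂y) = -(4x^3 - 6y)/(-6x + 2y) = (2x^3 - 3y)/(3x - y)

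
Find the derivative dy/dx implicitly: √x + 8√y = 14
Take d/dx of both sides. Since y is implicitly a function of x, the chain rule attaches a y' = dy/dx factor whenever we differentiate through y.

Set F(x, y) = (left side) − (right side), so the curve is F = 0. Differentiating each term of F:
  d/dx[√(x)] = 1/(2√(x))
  d/dx[8√(y)] = 4·y'/√(y)
  d/dx[-14] = 0

Collecting, the y'-free part is the partial derivative in x and the y' coefficient is the partial derivative in y:
  ∂F/∂x = 1/(2√(x))
  ∂F/∂y = 4/√(y)

so d/dx[F(x, y(x))] = ∂F/∂x + (∂F/∂y)·y' = 0. Rearranging,
  dy/dx = -(∂F/∂x)/(∂F/∂y) = -(1/(2√(x)))/(4/√(y)) = -√(y)/(8√(x))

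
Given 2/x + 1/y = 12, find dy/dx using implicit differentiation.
Differentiate both sides with respect to x, treating y as y(x). By the chain rule, any term containing y contributes a factor of y' = dy/dx when we differentiate it.

Move every term to one side and write the relation as F(x, y) = 0. Term by term,
  d/dx[1/y] = -y'/y^2
  d/dx[2/x] = -2/x^2
  d/dx[-12] = 0

The pieces without y' make up ∂F/∂x and the coefficient of y' is ∂F/∂y:
  ∂F/∂x = -2/x^2,
  ∂F/∂y = -1/y^2.

Since d/dx[F] = ∂F/∂x + (∂F/∂y)·y' = 0, solve for y':
  (∂F/∂y)·y' = -∂F/∂x
  dy/dx = -(∂F/∂x)/(∂F/∂y) = -(-2/x^2)/(-1/y^2) = -2y^2/x^2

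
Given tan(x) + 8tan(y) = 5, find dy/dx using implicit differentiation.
Take d/dx of both sides. Since y is implicitly a function of x, the chain rule attaches a y' = dy/dx factor whenever we differentiate through y.

Set F(x, y) = (left side) − (right side), so the curve is F = 0. Differentiating each term of F:
  d/dx[tan(x)] = tan(x)^2 + 1
  d/dx[8tan(y)] = 8·y'(tan(y)^2 + 1)
  d/dx[-5] = 0

Collecting, the y'-free part is the partial derivative in x and the y' coefficient is the partial derivative in y:
  ∂F/∂x = tan(x)^2 + 1
  ∂F/∂y = 8tan(y)^2 + 8

so d/dx[F(x, y(x))] = ∂F/∂x + (∂F/∂y)·y' = 0. Rearranging,
  dy/dx = -(∂F/∂x)/(∂F/∂y) = -(tan(x)^2 + 1)/(8tan(y)^2 + 8) = -cos(y)^2/(8cos(x)^2)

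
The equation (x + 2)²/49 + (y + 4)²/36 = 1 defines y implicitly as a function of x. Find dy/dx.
Apply d/dx to both sides, remembering that y depends on x. Each occurrence of y therefore brings in a y' = dy/dx via the chain rule.

With F(x, y) equal to the left-hand side minus the right, differentiate F term by term:
  d/dx[(x + 2)^2/49] = 2x/49 + 4/49
  d/dx[(y + 4)^2/36] = y'(y + 4)/18
  d/dx[-1] = 0
Adding these up, d/dx[F] = 0 becomes
  (2x/49 + 4/49) + (y/18 + 2/9)·y' = 0,
so isolating y',
  dy/dx = -(2x/49 + 4/49)/(y/18 + 2/9)
        = -(2(x + 2)/49)/((y + 4)/18) = 36(-x - 2)/(49(y + 4))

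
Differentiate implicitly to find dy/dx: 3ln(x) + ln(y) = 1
Differentiate the relation implicitly: treat y = y(x) and apply the chain rule, so every y-derivative picks up a y' = dy/dx factor.

With everything moved to the left-hand side, differentiate term by term:
  d/dx[3ln(x)] = 3/x
  d/dx[ln(y)] = y'/y
  d/dx[-1] = 0

Separating the contributions that come from x directly and those that come through y:
  without y':      3/x
  multiplying y':  1/y

so (3/x) + (1/y)·y' = 0, and therefore
  dy/dx = -(3/x)/(1/y) = -3y/x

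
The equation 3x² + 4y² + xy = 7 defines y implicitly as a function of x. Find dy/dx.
Take d/dx of both sides. Since y is implicitly a function of x, the chain rule attaches a y' = dy/dx factor whenever we differentiate through y.

Set F(x, y) = (left side) − (right side), so the curve is F = 0. Differentiating each term of F:
  d/dx[3x^2] = 6x
  d/dx[xy] = x·y' + y
  d/dx[4y^2] = 8y·y'
  d/dx[-7] = 0

Collecting, the y'-free part is the partial derivative in x and the y' coefficient is the partial derivative in y:
  ∂F/∂x = 6x + y
  ∂F/∂y = x + 8y

so d/dx[F(x, y(x))] = ∂F/∂x + (∂F/∂y)·y' = 0. Rearranging,
  dy/dx = -(∂F/∂x)/(∂F/∂y) = -(6x + y)/(x + 8y) = (-6x - y)/(x + 8y)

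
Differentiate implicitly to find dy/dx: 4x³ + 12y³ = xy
Differentiate both sides with respect to x, treating y as y(x). By the chain rule, any term containing y contributes a factor of y' = dy/dx when we differentiate it.

Move every term to one side and write the relation as F(x, y) = 0. Term by term,
  d/dx[4x^3] = 12x^2
  d/dx[-xy] = -x·y' - y
  d/dx[12y^3] = 36y^2·y'

The pieces without y' make up ∂F/∂x and the coefficient of y' is ∂F/∂y:
  ∂F/∂x = 12x^2 - y,
  ∂F/∂y = -x + 36y^2.

Since d/dx[F] = ∂F/∂x + (∂F/∂y)·y' = 0, solve for y':
  (∂F/∂y)·y' = -∂F/∂x
  dy/dx = -(∂F/∂x)/(∂F/∂y) = -(12x^2 - y)/(-x + 36y^2) = (12x^2 - y)/(x - 36y^2)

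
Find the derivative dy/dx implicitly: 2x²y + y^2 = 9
Take d/dx of both sides. Since y is implicitly a function of x, the chain rule attaches a y' = dy/dx factor whenever we differentiate through y.

Set F(x, y) = (left side) − (right side), so the curve is F = 0. Differentiating each term of F:
  d/dx[2x^2y] = 2x^2·y' + 4xy
  d/dx[y^2] = 2y·y'
  d/dx[-9] = 0

Collecting, the y'-free part is the partial derivative in x and the y' coefficient is the partial derivative in y:
  ∂F/∂x = 4xy
  ∂F/∂y = 2x^2 + 2y

so d/dx[F(x, y(x))] = ∂F/∂x + (∂F/∂y)·y' = 0. Rearranging,
  dy/dx = -(∂F/∂x)/(∂F/∂y) = -(4xy)/(2x^2 + 2y) = -2xy/(x^2 + y)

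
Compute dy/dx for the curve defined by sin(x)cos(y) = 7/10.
Differentiate both sides with respect to x, treating y as y(x). By the chain rule, any term containing y contributes a factor of y' = dy/dx when we differentiate it.

Move every term to one side and write the relation as F(x, y) = 0. Term by term,
  d/dx[sin(x)·cos(y)] = -y'·sin(x)·sin(y) + cos(x)·cos(y)
  d/dx[-7/10] = 0

The pieces without y' make up ∂F/∂x and the coefficient of y' is ∂F/∂y:
  ∂F/∂x = cos(x)·cos(y),
  ∂F/∂y = -sin(x)·sin(y).

Since d/dx[F] = ∂F/∂x + (∂F/∂y)·y' = 0, solve for y':
  (∂F/∂y)·y' = -∂F/∂x
  dy/dx = -(∂F/∂x)/(∂F/∂y) = -(cos(x)·cos(y))/(-sin(x)·sin(y)) = 1/(tan(x)·tan(y))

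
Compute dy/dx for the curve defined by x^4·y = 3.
Apply d/dx to both sides, remembering that y depends on x. Each occurrence of y therefore brings in a y' = dy/dx via the chain rule.

With F(x, y) equal to the left-hand side minus the right, differentiate F term by term:
  d/dx[x^4y] = x^4·y' + 4x^3y
  d/dx[-3] = 0
Adding these up, d/dx[F] = 0 becomes
  (4x^3y) + (x^4)·y' = 0,
so isolating y',
  dy/dx = -(4x^3y)/(x^4) = -4y/x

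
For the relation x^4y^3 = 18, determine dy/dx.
Differentiate the relation implicitly: treat y = y(x) and apply the chain rule, so every y-derivative picks up a y' = dy/dx factor.

With everything moved to the left-hand side, differentiate term by term:
  d/dx[x^4y^3] = 3x^4y^2·y' + 4x^3y^3
  d/dx[-18] = 0

Separating the contributions that come from x directly and those that come through y:
  without y':      4x^3y^3
  multiplying y':  3x^4y^2

so (4x^3y^3) + (3x^4y^2)·y' = 0, and therefore
  dy/dx = -(4x^3y^3)/(3x^4y^2) = -4y/(3x)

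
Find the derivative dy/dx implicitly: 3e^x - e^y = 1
Take d/dx of both sides. Since y is implicitly a function of x, the chain rule attaches a y' = dy/dx factor whenever we differentiate through y.

Set F(x, y) = (left side) − (right side), so the curve is F = 0. Differentiating each term of F:
  d/dx[3e^(x)] = 3e^(x)
  d/dx[-e^(y)] = -y'·e^(y)
  d/dx[-1] = 0

Collecting, the y'-free part is the partial derivative in x and the y' coefficient is the partial derivative in y:
  ∂F/∂x = 3e^(x)
  ∂F/∂y = -e^(y)

so d/dx[F(x, y(x))] = ∂F/∂x + (∂F/∂y)·y' = 0. Rearranging,
  dy/dx = -(∂F/∂x)/(∂F/∂y) = -(3e^(x))/(-e^(y)) = 3e^(x - y)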